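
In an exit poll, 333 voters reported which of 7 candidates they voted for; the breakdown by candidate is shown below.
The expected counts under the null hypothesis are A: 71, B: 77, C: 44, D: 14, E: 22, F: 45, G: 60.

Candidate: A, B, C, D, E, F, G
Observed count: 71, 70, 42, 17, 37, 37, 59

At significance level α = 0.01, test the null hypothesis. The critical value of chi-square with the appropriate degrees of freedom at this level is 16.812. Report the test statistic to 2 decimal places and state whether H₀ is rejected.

13.04; do not reject

A: (71 − 71)²/71 = 0/71 = 0.000
B: (70 − 77)²/77 = 49/77 = 0.636
C: (42 − 44)²/44 = 4/44 = 0.091
D: (17 − 14)²/14 = 9/14 = 0.643
E: (37 − 22)²/22 = 225/22 = 10.227
F: (37 − 45)²/45 = 64/45 = 1.422
G: (59 − 60)²/60 = 1/60 = 0.017
Sum = 13.04
df = 6. Since 13.04 < 16.812, we do not reject H₀.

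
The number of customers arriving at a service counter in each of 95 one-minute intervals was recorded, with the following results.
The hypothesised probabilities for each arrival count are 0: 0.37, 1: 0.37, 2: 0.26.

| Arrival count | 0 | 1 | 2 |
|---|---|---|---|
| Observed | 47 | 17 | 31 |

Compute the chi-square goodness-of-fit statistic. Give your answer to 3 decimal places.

Expected counts E_i = n·p_i: 95×0.37 = 35.15, 95×0.37 = 35.15, 95×0.26 = 24.7.
cat         O        E   (O−E)²/E
0          47    35.15     3.9950
1          17    35.15     9.3719
2          31     24.7     1.6069
Sum = 14.974

14.974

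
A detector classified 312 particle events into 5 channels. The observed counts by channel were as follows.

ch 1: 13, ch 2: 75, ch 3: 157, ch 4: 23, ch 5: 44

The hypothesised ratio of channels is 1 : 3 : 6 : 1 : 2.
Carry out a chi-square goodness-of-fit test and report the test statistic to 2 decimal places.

6.72

Ratio total = 13. Expected counts: 312×1/13 = 24, 312×3/13 = 72, 312×6/13 = 144, 312×1/13 = 24, 312×2/13 = 48.
ch 1: (13 − 24)²/24 = 121/24 = 5.042
ch 2: (75 − 72)²/72 = 9/72 = 0.125
ch 3: (157 − 144)²/144 = 169/144 = 1.174
ch 4: (23 − 24)²/24 = 1/24 = 0.042
ch 5: (44 − 48)²/48 = 16/48 = 0.333
Sum = 6.72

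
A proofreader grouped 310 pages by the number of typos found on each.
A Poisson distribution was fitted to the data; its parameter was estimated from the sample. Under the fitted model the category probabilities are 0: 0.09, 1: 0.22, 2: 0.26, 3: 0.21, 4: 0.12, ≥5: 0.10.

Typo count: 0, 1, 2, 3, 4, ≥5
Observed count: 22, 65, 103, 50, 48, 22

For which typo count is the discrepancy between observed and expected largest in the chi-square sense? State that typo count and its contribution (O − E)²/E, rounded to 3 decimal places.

2, 6.225

Expected counts E_i = n·p_i: 310×0.09 = 27.9, 310×0.22 = 68.2, 310×0.26 = 80.6, 310×0.21 = 65.1, 310×0.12 = 37.2, 310×0.10 = 31.
0: (22 − 27.9)²/27.9 = 34.81/27.9 = 1.2477
1: (65 − 68.2)²/68.2 = 10.24/68.2 = 0.1501
2: (103 − 80.6)²/80.6 = 501.76/80.6 = 6.2253
3: (50 − 65.1)²/65.1 = 228.01/65.1 = 3.5025
4: (48 − 37.2)²/37.2 = 116.64/37.2 = 3.1355
≥5: (22 − 31)²/31 = 81/31 = 2.6129
The largest term is for 2: 6.225.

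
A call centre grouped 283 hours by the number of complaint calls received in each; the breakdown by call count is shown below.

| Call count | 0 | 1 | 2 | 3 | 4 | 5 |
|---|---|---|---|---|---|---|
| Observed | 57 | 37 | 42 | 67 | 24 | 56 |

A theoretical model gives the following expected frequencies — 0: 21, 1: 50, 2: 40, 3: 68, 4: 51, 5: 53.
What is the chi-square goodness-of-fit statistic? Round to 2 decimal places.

0: (57 − 21)²/21 = 1296/21 = 61.714
1: (37 − 50)²/50 = 169/50 = 3.380
2: (42 − 40)²/40 = 4/40 = 0.100
3: (67 − 68)²/68 = 1/68 = 0.015
4: (24 − 51)²/51 = 729/51 = 14.294
5: (56 − 53)²/53 = 9/53 = 0.170
Sum = 79.67

79.67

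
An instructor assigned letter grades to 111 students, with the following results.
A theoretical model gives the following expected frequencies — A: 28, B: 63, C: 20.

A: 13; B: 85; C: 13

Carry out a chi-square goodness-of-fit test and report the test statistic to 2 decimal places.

18.17

χ² = (13−28)²/28 + (85−63)²/63 + (13−20)²/20
   = 8.036 + 7.683 + 2.450
Sum = 18.17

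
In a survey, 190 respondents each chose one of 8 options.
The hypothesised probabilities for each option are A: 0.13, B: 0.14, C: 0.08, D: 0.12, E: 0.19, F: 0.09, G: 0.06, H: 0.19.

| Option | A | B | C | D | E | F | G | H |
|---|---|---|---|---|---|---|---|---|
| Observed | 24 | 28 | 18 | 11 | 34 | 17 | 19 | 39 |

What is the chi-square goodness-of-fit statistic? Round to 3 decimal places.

Expected counts E_i = n·p_i: 190×0.13 = 24.7, 190×0.14 = 26.6, 190×0.08 = 15.2, 190×0.12 = 22.8, 190×0.19 = 36.1, 190×0.09 = 17.1, 190×0.06 = 11.4, 190×0.19 = 36.1.
χ² = (24−24.7)²/24.7 + (28−26.6)²/26.6 + (18−15.2)²/15.2 + (11−22.8)²/22.8 + (34−36.1)²/36.1 + (17−17.1)²/17.1 + (19−11.4)²/11.4 + (39−36.1)²/36.1
   = 0.0198 + 0.0737 + 0.5158 + 6.1070 + 0.1222 + 0.0006 + 5.0667 + 0.2330
Sum = 12.139

12.139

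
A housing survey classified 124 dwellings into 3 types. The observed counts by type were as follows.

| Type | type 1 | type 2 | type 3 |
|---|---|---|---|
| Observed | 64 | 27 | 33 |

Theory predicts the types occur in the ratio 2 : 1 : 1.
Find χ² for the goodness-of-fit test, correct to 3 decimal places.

0.710

Ratio total = 4. Expected counts: 124×2/4 = 62, 124×1/4 = 31, 124×1/4 = 31.
cat         O        E   (O−E)²/E
type 1     64       62     0.0645
type 2     27       31     0.5161
type 3     33       31     0.1290
Sum = 0.710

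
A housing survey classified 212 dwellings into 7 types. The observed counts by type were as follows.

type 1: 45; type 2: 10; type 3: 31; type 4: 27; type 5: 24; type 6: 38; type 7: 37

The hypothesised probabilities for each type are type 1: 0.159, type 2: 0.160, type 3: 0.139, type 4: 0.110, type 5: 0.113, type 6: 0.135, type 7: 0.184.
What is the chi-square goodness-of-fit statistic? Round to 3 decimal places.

Expected counts E_i = n·p_i: 212×0.159 = 33.708, 212×0.160 = 33.92, 212×0.139 = 29.468, 212×0.110 = 23.32, 212×0.113 = 23.956, 212×0.135 = 28.62, 212×0.184 = 39.008.
χ² = (45−33.708)²/33.708 + (10−33.92)²/33.92 + (31−29.468)²/29.468 + (27−23.32)²/23.32 + (24−23.956)²/23.956 + (38−28.62)²/28.62 + (37−39.008)²/39.008
   = 3.7828 + 16.8681 + 0.0796 + 0.5807 + 0.0001 + 3.0742 + 0.1034
Sum = 24.489

24.489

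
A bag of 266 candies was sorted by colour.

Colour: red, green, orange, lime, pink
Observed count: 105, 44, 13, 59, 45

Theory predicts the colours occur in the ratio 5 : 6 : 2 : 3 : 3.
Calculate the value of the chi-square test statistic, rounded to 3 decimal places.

51.679

Ratio total = 19. Expected counts: 266×5/19 = 70, 266×6/19 = 84, 266×2/19 = 28, 266×3/19 = 42, 266×3/19 = 42.
cat         O        E   (O−E)²/E
red       105       70    17.5000
green      44       84    19.0476
orange     13       28     8.0357
lime       59       42     6.8810
pink       45       42     0.2143
Sum = 51.679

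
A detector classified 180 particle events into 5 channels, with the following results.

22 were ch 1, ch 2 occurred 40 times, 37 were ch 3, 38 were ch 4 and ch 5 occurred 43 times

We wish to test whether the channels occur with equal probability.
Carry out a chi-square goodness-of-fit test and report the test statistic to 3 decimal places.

7.389

Expected count for each of the 5 categories: 180/5 = 36.
ch 1: (22 − 36)²/36 = 196/36 = 5.4444
ch 2: (40 − 36)²/36 = 16/36 = 0.4444
ch 3: (37 − 36)²/36 = 1/36 = 0.0278
ch 4: (38 − 36)²/36 = 4/36 = 0.1111
ch 5: (43 − 36)²/36 = 49/36 = 1.3611
Sum = 7.389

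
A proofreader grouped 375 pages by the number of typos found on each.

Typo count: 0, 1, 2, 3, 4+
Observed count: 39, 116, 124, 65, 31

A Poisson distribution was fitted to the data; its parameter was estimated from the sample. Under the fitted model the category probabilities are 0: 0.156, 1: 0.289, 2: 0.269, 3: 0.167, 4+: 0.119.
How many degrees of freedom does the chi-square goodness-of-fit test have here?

There are k = 5 categories and 1 parameter estimated from the data, so df = 5 − 1 − 1 = 3.

3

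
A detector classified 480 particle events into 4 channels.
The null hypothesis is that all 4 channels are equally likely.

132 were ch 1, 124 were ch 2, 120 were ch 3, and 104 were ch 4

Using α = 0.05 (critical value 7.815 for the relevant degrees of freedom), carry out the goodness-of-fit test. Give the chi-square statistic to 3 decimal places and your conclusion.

Under H₀ each category has probability 1/4, so each expected count is 480/4 = 120.
ch 1: (132 − 120)²/120 = 144/120 = 1.2000
ch 2: (124 − 120)²/120 = 16/120 = 0.1333
ch 3: (120 − 120)²/120 = 0/120 = 0.0000
ch 4: (104 − 120)²/120 = 256/120 = 2.1333
Sum = 3.467
df = 3. Since 3.467 < 7.815, we do not reject H₀.

3.467; do not reject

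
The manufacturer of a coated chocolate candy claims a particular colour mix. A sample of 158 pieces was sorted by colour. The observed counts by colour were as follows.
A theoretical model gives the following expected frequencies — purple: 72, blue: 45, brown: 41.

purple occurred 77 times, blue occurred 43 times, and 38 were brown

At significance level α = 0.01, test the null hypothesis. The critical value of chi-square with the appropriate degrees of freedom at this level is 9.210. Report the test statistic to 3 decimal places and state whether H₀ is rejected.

0.656; do not reject

χ² = (77−72)²/72 + (43−45)²/45 + (38−41)²/41
   = 0.3472 + 0.0889 + 0.2195
Sum = 0.656
df = 2. Since 0.656 < 9.210, we do not reject H₀.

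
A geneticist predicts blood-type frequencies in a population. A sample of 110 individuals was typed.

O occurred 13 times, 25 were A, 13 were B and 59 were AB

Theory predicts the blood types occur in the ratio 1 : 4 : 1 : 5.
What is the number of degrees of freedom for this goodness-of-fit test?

3

There are k = 4 categories and no parameters were estimated from the data, so df = 4 − 1 = 3.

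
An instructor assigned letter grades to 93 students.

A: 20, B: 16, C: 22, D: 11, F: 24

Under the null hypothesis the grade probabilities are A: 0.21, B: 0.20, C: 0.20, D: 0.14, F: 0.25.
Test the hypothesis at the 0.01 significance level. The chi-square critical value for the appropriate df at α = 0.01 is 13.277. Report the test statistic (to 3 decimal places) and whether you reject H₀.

1.334; do not reject

Expected counts E_i = n·p_i: 93×0.21 = 19.53, 93×0.20 = 18.6, 93×0.20 = 18.6, 93×0.14 = 13.02, 93×0.25 = 23.25.
cat         O        E   (O−E)²/E
A          20    19.53     0.0113
B          16     18.6     0.3634
C          22     18.6     0.6215
D          11    13.02     0.3134
F          24    23.25     0.0242
Sum = 1.334
df = 4. Since 1.334 < 13.277, we do not reject H₀.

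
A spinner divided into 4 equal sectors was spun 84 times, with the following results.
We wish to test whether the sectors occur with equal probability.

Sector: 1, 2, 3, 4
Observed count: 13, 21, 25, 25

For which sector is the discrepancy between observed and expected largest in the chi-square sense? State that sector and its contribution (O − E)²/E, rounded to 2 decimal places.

Expected count for each of the 4 categories: 84/4 = 21.
1: (13 − 21)²/21 = 64/21 = 3.048
2: (21 − 21)²/21 = 0/21 = 0.000
3: (25 − 21)²/21 = 16/21 = 0.762
4: (25 − 21)²/21 = 16/21 = 0.762
The largest term is for 1: 3.05.

1, 3.05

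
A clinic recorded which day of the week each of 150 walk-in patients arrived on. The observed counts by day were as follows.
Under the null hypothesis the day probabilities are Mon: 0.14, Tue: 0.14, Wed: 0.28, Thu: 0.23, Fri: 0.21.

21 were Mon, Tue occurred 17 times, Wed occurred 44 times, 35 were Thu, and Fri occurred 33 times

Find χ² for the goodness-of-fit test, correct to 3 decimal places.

0.936

Expected counts E_i = n·p_i: 150×0.14 = 21, 150×0.14 = 21, 150×0.28 = 42, 150×0.23 = 34.5, 150×0.21 = 31.5.
Mon: (21 − 21)²/21 = 0/21 = 0.0000
Tue: (17 − 21)²/21 = 16/21 = 0.7619
Wed: (44 − 42)²/42 = 4/42 = 0.0952
Thu: (35 − 34.5)²/34.5 = 0.25/34.5 = 0.0072
Fri: (33 − 31.5)²/31.5 = 2.25/31.5 = 0.0714
Sum = 0.936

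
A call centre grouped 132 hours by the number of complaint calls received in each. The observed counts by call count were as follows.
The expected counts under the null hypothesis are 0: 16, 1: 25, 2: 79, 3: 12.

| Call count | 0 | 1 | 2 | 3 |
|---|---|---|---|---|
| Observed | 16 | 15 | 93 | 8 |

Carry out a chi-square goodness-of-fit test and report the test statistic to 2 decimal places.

7.81

0: (16 − 16)²/16 = 0/16 = 0.000
1: (15 − 25)²/25 = 100/25 = 4.000
2: (93 − 79)²/79 = 196/79 = 2.481
3: (8 − 12)²/12 = 16/12 = 1.333
Sum = 7.81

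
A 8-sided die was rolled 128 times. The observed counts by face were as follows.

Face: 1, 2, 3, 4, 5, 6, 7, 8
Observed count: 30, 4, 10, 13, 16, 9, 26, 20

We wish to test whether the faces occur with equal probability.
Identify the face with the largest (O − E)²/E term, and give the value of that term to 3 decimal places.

Expected count for each of the 8 categories: 128/8 = 16.
χ² = (30−16)²/16 + (4−16)²/16 + (10−16)²/16 + (13−16)²/16 + (16−16)²/16 + (9−16)²/16 + (26−16)²/16 + (20−16)²/16
   = 12.2500 + 9.0000 + 2.2500 + 0.5625 + 0.0000 + 3.0625 + 6.2500 + 1.0000
The largest term is for 1: 12.250.

1, 12.250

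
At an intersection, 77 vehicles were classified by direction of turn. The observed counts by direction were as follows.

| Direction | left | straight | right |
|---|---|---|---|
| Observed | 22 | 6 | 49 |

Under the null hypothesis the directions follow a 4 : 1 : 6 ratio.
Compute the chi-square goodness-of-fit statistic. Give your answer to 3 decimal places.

Ratio total = 11. Expected counts: 77×4/11 = 28, 77×1/11 = 7, 77×6/11 = 42.
left: (22 − 28)²/28 = 36/28 = 1.2857
straight: (6 − 7)²/7 = 1/7 = 0.1429
right: (49 − 42)²/42 = 49/42 = 1.1667
Sum = 2.595

2.595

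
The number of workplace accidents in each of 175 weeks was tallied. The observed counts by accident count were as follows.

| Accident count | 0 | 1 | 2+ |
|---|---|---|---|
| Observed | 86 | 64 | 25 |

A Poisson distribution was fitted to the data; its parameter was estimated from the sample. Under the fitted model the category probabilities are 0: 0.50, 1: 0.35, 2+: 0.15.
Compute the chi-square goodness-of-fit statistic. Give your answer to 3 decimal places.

Expected counts E_i = n·p_i: 175×0.50 = 87.5, 175×0.35 = 61.25, 175×0.15 = 26.25.
cat         O        E   (O−E)²/E
0          86     87.5     0.0257
1          64    61.25     0.1235
2+         25    26.25     0.0595
Sum = 0.209

0.209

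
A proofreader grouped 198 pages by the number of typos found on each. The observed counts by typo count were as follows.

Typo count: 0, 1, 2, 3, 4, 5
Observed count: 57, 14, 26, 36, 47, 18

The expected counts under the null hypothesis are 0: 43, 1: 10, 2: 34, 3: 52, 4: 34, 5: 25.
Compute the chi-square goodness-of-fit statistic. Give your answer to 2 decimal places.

19.89

0: (57 − 43)²/43 = 196/43 = 4.558
1: (14 − 10)²/10 = 16/10 = 1.600
2: (26 − 34)²/34 = 64/34 = 1.882
3: (36 − 52)²/52 = 256/52 = 4.923
4: (47 − 34)²/34 = 169/34 = 4.971
5: (18 − 25)²/25 = 49/25 = 1.960
Sum = 19.89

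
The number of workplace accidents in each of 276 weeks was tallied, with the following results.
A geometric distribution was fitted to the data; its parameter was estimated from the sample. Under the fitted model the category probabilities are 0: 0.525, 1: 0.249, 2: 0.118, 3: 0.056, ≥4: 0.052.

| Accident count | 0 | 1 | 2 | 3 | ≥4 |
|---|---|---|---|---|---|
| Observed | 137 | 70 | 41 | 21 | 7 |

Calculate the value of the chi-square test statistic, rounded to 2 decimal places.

Expected counts E_i = n·p_i: 276×0.525 = 144.9, 276×0.249 = 68.724, 276×0.118 = 32.568, 276×0.056 = 15.456, 276×0.052 = 14.352.
cat         O        E   (O−E)²/E
0         137    144.9      0.431
1          70   68.724      0.024
2          41   32.568      2.183
3          21   15.456      1.989
≥4          7   14.352      3.766
Sum = 8.39

8.39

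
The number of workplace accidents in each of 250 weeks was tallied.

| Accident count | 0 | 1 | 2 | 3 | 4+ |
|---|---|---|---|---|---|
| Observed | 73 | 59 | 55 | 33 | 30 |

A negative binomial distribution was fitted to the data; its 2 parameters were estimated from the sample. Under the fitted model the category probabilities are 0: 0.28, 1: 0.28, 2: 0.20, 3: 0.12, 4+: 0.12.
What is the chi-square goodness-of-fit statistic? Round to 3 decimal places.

2.657

Expected counts E_i = n·p_i: 250×0.28 = 70, 250×0.28 = 70, 250×0.20 = 50, 250×0.12 = 30, 250×0.12 = 30.
cat         O        E   (O−E)²/E
0          73       70     0.1286
1          59       70     1.7286
2          55       50     0.5000
3          33       30     0.3000
4+         30       30     0.0000
Sum = 2.657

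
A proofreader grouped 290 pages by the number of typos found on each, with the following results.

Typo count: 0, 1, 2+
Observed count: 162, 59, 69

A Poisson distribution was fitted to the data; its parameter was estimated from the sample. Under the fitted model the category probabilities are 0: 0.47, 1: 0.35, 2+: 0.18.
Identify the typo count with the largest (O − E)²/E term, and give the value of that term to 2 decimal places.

1, 17.80

Expected counts E_i = n·p_i: 290×0.47 = 136.3, 290×0.35 = 101.5, 290×0.18 = 52.2.
0: (162 − 136.3)²/136.3 = 660.49/136.3 = 4.846
1: (59 − 101.5)²/101.5 = 1806.25/101.5 = 17.796
2+: (69 − 52.2)²/52.2 = 282.24/52.2 = 5.407
The largest term is for 1: 17.80.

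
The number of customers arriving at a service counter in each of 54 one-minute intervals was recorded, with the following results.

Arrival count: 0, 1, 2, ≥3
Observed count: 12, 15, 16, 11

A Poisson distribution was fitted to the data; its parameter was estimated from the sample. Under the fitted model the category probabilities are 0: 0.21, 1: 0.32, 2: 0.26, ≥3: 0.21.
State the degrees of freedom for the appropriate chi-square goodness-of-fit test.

2

There are k = 4 categories and 1 parameter estimated from the data, so df = 4 − 1 − 1 = 2.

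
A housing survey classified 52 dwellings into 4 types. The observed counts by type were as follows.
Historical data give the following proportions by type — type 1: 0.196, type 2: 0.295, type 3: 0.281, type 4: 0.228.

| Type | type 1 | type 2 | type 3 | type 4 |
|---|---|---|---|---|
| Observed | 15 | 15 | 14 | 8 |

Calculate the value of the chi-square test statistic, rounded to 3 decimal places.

Expected counts E_i = n·p_i: 52×0.196 = 10.192, 52×0.295 = 15.34, 52×0.281 = 14.612, 52×0.228 = 11.856.
cat         O        E   (O−E)²/E
type 1     15   10.192     2.2681
type 2     15    15.34     0.0075
type 3     14   14.612     0.0256
type 4      8   11.856     1.2541
Sum = 3.555

3.555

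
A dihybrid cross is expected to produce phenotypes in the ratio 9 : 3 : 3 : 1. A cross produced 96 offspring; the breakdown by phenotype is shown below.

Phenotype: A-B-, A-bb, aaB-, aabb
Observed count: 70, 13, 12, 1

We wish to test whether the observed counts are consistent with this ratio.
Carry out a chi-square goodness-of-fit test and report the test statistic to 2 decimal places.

Ratio total = 16. Expected counts: 96×9/16 = 54, 96×3/16 = 18, 96×3/16 = 18, 96×1/16 = 6.
cat         O        E   (O−E)²/E
A-B-       70       54      4.741
A-bb       13       18      1.389
aaB-       12       18      2.000
aabb        1        6      4.167
Sum = 12.30

12.30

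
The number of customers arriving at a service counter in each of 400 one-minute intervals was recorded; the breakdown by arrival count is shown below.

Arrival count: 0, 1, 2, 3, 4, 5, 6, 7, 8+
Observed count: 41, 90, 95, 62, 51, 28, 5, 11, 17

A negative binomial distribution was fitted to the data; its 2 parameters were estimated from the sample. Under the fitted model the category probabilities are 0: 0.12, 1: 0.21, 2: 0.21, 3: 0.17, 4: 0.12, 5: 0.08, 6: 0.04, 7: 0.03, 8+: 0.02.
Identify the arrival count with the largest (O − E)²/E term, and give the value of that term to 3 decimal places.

Expected counts E_i = n·p_i: 400×0.12 = 48, 400×0.21 = 84, 400×0.21 = 84, 400×0.17 = 68, 400×0.12 = 48, 400×0.08 = 32, 400×0.04 = 16, 400×0.03 = 12, 400×0.02 = 8.
cat         O        E   (O−E)²/E
0          41       48     1.0208
1          90       84     0.4286
2          95       84     1.4405
3          62       68     0.5294
4          51       48     0.1875
5          28       32     0.5000
6           5       16     7.5625
7          11       12     0.0833
8+         17        8    10.1250
The largest term is for 8+: 10.125.

8+, 10.125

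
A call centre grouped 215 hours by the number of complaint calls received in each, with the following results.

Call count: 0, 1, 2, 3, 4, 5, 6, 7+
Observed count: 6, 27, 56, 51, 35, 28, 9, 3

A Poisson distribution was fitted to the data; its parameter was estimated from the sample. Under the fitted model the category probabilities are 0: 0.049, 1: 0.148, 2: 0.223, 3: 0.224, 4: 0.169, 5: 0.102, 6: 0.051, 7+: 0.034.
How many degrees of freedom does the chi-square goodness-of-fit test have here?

There are k = 8 categories and 1 parameter estimated from the data, so df = 8 − 1 − 1 = 6.

6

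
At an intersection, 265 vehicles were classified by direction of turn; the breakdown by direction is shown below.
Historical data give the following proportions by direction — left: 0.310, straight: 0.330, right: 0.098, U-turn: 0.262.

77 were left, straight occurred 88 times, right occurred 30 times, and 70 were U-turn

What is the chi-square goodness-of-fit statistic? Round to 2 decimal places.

Expected counts E_i = n·p_i: 265×0.310 = 82.15, 265×0.330 = 87.45, 265×0.098 = 25.97, 265×0.262 = 69.43.
χ² = (77−82.15)²/82.15 + (88−87.45)²/87.45 + (30−25.97)²/25.97 + (70−69.43)²/69.43
   = 0.323 + 0.003 + 0.625 + 0.005
Sum = 0.96

0.96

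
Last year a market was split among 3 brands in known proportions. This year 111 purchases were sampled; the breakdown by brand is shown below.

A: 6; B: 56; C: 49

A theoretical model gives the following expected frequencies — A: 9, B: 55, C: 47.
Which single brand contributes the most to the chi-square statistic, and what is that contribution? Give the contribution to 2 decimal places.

cat         O        E   (O−E)²/E
A           6        9      1.000
B          56       55      0.018
C          49       47      0.085
The largest term is for A: 1.00.

A, 1.00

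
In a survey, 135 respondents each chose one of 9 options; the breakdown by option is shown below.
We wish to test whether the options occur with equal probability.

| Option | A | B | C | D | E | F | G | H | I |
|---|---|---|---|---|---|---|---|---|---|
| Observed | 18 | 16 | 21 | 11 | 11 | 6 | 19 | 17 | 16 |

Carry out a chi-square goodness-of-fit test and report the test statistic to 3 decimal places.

Under H₀ each category has probability 1/9, so each expected count is 135/9 = 15.
χ² = (18−15)²/15 + (16−15)²/15 + (21−15)²/15 + (11−15)²/15 + (11−15)²/15 + (6−15)²/15 + (19−15)²/15 + (17−15)²/15 + (16−15)²/15
   = 0.6000 + 0.0667 + 2.4000 + 1.0667 + 1.0667 + 5.4000 + 1.0667 + 0.2667 + 0.0667
Sum = 12.000

12.000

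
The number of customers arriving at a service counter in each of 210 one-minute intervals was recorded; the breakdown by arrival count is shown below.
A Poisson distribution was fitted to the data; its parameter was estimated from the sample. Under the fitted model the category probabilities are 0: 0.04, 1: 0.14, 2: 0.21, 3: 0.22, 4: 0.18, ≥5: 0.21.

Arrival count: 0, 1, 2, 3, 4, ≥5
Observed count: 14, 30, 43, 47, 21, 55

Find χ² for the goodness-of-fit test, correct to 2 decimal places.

13.95

Expected counts E_i = n·p_i: 210×0.04 = 8.4, 210×0.14 = 29.4, 210×0.21 = 44.1, 210×0.22 = 46.2, 210×0.18 = 37.8, 210×0.21 = 44.1.
χ² = (14−8.4)²/8.4 + (30−29.4)²/29.4 + (43−44.1)²/44.1 + (47−46.2)²/46.2 + (21−37.8)²/37.8 + (55−44.1)²/44.1
   = 3.733 + 0.012 + 0.027 + 0.014 + 7.467 + 2.694
Sum = 13.95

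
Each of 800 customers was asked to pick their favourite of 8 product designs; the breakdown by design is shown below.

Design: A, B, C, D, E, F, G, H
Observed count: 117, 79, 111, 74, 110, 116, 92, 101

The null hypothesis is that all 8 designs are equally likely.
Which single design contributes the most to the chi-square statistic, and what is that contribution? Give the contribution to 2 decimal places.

D, 6.76

Expected count for each of the 8 categories: 800/8 = 100.
A: (117 − 100)²/100 = 289/100 = 2.890
B: (79 − 100)²/100 = 441/100 = 4.410
C: (111 − 100)²/100 = 121/100 = 1.210
D: (74 − 100)²/100 = 676/100 = 6.760
E: (110 − 100)²/100 = 100/100 = 1.000
F: (116 − 100)²/100 = 256/100 = 2.560
G: (92 − 100)²/100 = 64/100 = 0.640
H: (101 − 100)²/100 = 1/100 = 0.010
The largest term is for D: 6.76.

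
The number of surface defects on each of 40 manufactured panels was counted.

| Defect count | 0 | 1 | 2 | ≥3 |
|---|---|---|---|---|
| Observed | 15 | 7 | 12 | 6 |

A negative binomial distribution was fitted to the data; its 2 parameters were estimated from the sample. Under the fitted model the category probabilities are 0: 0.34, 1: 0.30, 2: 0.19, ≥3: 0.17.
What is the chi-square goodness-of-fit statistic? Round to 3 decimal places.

Expected counts E_i = n·p_i: 40×0.34 = 13.6, 40×0.30 = 12, 40×0.19 = 7.6, 40×0.17 = 6.8.
0: (15 − 13.6)²/13.6 = 1.96/13.6 = 0.1441
1: (7 − 12)²/12 = 25/12 = 2.0833
2: (12 − 7.6)²/7.6 = 19.36/7.6 = 2.5474
≥3: (6 − 6.8)²/6.8 = 0.64/6.8 = 0.0941
Sum = 4.869

4.869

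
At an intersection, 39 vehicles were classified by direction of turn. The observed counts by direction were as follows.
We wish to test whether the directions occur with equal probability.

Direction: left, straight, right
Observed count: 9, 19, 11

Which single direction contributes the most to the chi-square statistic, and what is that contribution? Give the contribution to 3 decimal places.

Expected count for each of the 3 categories: 39/3 = 13.
χ² = (9−13)²/13 + (19−13)²/13 + (11−13)²/13
   = 1.2308 + 2.7692 + 0.3077
The largest term is for straight: 2.769.

straight, 2.769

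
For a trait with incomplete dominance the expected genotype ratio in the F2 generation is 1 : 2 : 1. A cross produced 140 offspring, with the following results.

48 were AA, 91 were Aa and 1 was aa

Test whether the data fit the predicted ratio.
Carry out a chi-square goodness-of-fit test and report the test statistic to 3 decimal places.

44.157

Ratio total = 4. Expected counts: 140×1/4 = 35, 140×2/4 = 70, 140×1/4 = 35.
χ² = (48−35)²/35 + (91−70)²/70 + (1−35)²/35
   = 4.8286 + 6.3000 + 33.0286
Sum = 44.157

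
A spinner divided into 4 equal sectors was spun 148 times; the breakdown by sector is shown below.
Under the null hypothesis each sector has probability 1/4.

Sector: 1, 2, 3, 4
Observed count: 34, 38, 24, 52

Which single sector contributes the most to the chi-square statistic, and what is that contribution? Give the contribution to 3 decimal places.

Under H₀ each category has probability 1/4, so each expected count is 148/4 = 37.
χ² = (34−37)²/37 + (38−37)²/37 + (24−37)²/37 + (52−37)²/37
   = 0.2432 + 0.0270 + 4.5676 + 6.0811
The largest term is for 4: 6.081.

4, 6.081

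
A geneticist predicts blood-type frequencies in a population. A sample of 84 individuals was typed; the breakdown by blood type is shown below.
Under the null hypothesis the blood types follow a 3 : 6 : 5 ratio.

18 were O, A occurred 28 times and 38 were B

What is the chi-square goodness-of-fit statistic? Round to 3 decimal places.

3.911

Ratio total = 14. Expected counts: 84×3/14 = 18, 84×6/14 = 36, 84×5/14 = 30.
O: (18 − 18)²/18 = 0/18 = 0.0000
A: (28 − 36)²/36 = 64/36 = 1.7778
B: (38 − 30)²/30 = 64/30 = 2.1333
Sum = 3.911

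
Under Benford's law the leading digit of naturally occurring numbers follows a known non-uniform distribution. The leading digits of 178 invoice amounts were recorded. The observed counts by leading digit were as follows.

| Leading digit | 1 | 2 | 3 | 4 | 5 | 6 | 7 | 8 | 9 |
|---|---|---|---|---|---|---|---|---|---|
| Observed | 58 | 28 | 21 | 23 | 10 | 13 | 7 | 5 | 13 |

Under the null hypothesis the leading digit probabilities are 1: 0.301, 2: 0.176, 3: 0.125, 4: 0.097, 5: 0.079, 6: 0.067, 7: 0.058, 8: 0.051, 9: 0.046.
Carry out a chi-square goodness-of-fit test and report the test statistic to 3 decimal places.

9.693

Expected counts E_i = n·p_i: 178×0.301 = 53.578, 178×0.176 = 31.328, 178×0.125 = 22.25, 178×0.097 = 17.266, 178×0.079 = 14.062, 178×0.067 = 11.926, 178×0.058 = 10.324, 178×0.051 = 9.078, 178×0.046 = 8.188.
χ² = (58−53.578)²/53.578 + (28−31.328)²/31.328 + (21−22.25)²/22.25 + (23−17.266)²/17.266 + (10−14.062)²/14.062 + (13−11.926)²/11.926 + (7−10.324)²/10.324 + (5−9.078)²/9.078 + (13−8.188)²/8.188
   = 0.3650 + 0.3535 + 0.0702 + 1.9042 + 1.1734 + 0.0967 + 1.0702 + 1.8319 + 2.8280
Sum = 9.693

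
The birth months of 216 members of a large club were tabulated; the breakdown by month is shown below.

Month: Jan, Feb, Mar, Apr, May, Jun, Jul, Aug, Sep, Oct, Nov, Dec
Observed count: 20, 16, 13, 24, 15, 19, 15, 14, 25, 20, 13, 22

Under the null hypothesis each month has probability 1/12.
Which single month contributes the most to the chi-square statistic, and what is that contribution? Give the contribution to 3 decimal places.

Sep, 2.722

Under H₀ each category has probability 1/12, so each expected count is 216/12 = 18.
cat         O        E   (O−E)²/E
Jan        20       18     0.2222
Feb        16       18     0.2222
Mar        13       18     1.3889
Apr        24       18     2.0000
May        15       18     0.5000
Jun        19       18     0.0556
Jul        15       18     0.5000
Aug        14       18     0.8889
Sep        25       18     2.7222
Oct        20       18     0.2222
Nov        13       18     1.3889
Dec        22       18     0.8889
The largest term is for Sep: 2.722.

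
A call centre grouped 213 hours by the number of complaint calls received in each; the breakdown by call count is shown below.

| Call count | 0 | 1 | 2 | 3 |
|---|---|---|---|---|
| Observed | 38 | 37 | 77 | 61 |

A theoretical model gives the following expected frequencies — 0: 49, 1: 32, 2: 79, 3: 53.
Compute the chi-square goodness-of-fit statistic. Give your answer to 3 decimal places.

cat         O        E   (O−E)²/E
0          38       49     2.4694
1          37       32     0.7813
2          77       79     0.0506
3          61       53     1.2075
Sum = 4.509

4.509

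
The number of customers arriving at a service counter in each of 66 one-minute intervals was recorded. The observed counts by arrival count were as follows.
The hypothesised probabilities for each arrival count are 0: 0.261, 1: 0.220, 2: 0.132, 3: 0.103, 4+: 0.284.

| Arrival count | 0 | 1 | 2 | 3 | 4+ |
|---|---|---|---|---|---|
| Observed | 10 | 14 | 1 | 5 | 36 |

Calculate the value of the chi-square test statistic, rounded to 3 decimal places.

26.238

Expected counts E_i = n·p_i: 66×0.261 = 17.226, 66×0.220 = 14.52, 66×0.132 = 8.712, 66×0.103 = 6.798, 66×0.284 = 18.744.
cat         O        E   (O−E)²/E
0          10   17.226     3.0312
1          14    14.52     0.0186
2           1    8.712     6.8268
3           5    6.798     0.4756
4+         36   18.744    15.8861
Sum = 26.238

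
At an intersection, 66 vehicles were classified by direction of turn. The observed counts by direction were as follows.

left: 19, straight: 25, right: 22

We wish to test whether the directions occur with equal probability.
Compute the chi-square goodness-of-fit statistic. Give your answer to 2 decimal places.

0.82

Expected count for each of the 3 categories: 66/3 = 22.
cat           O        E   (O−E)²/E
left         19       22      0.409
straight     25       22      0.409
right        22       22      0.000
Sum = 0.82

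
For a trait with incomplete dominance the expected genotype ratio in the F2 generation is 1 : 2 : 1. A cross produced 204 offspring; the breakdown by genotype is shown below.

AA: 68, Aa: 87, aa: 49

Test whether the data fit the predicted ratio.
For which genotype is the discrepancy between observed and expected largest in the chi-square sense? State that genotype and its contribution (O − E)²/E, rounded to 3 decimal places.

Ratio total = 4. Expected counts: 204×1/4 = 51, 204×2/4 = 102, 204×1/4 = 51.
cat         O        E   (O−E)²/E
AA         68       51     5.6667
Aa         87      102     2.2059
aa         49       51     0.0784
The largest term is for AA: 5.667.

AA, 5.667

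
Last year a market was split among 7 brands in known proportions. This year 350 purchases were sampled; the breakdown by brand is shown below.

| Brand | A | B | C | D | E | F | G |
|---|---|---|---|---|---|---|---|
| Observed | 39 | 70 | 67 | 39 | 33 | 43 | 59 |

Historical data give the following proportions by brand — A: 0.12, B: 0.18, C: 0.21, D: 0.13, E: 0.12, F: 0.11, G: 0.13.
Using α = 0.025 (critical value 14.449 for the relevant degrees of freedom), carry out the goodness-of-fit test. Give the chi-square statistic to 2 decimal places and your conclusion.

Expected counts E_i = n·p_i: 350×0.12 = 42, 350×0.18 = 63, 350×0.21 = 73.5, 350×0.13 = 45.5, 350×0.12 = 42, 350×0.11 = 38.5, 350×0.13 = 45.5.
A: (39 − 42)²/42 = 9/42 = 0.214
B: (70 − 63)²/63 = 49/63 = 0.778
C: (67 − 73.5)²/73.5 = 42.25/73.5 = 0.575
D: (39 − 45.5)²/45.5 = 42.25/45.5 = 0.929
E: (33 − 42)²/42 = 81/42 = 1.929
F: (43 − 38.5)²/38.5 = 20.25/38.5 = 0.526
G: (59 − 45.5)²/45.5 = 182.25/45.5 = 4.005
Sum = 8.96
df = 6. Since 8.96 < 14.449, we do not reject H₀.

8.96; do not reject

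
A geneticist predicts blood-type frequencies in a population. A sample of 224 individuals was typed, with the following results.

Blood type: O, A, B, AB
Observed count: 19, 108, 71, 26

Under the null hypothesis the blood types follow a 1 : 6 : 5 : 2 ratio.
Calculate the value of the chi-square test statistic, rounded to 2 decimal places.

4.20

Ratio total = 14. Expected counts: 224×1/14 = 16, 224×6/14 = 96, 224×5/14 = 80, 224×2/14 = 32.
O: (19 − 16)²/16 = 9/16 = 0.563
A: (108 − 96)²/96 = 144/96 = 1.500
B: (71 − 80)²/80 = 81/80 = 1.013
AB: (26 − 32)²/32 = 36/32 = 1.125
Sum = 4.20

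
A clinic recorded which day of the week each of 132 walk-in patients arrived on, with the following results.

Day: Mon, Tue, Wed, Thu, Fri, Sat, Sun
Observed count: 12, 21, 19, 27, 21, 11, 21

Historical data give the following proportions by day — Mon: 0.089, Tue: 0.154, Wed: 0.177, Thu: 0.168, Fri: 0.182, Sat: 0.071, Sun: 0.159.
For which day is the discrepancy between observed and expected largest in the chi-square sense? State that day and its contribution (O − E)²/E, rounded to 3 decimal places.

Thu, 1.049

Expected counts E_i = n·p_i: 132×0.089 = 11.748, 132×0.154 = 20.328, 132×0.177 = 23.364, 132×0.168 = 22.176, 132×0.182 = 24.024, 132×0.071 = 9.372, 132×0.159 = 20.988.
Mon: (12 − 11.748)²/11.748 = 0.063504/11.748 = 0.0054
Tue: (21 − 20.328)²/20.328 = 0.451584/20.328 = 0.0222
Wed: (19 − 23.364)²/23.364 = 19.044496/23.364 = 0.8151
Thu: (27 − 22.176)²/22.176 = 23.270976/22.176 = 1.0494
Fri: (21 − 24.024)²/24.024 = 9.144576/24.024 = 0.3806
Sat: (11 − 9.372)²/9.372 = 2.650384/9.372 = 0.2828
Sun: (21 − 20.988)²/20.988 = 0.000144/20.988 = 0.0000
The largest term is for Thu: 1.049.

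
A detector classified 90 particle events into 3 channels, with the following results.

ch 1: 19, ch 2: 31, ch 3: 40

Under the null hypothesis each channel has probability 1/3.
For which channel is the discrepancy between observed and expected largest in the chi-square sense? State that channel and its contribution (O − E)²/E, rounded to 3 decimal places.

ch 1, 4.033

Expected count for each of the 3 categories: 90/3 = 30.
cat         O        E   (O−E)²/E
ch 1       19       30     4.0333
ch 2       31       30     0.0333
ch 3       40       30     3.3333
The largest term is for ch 1: 4.033.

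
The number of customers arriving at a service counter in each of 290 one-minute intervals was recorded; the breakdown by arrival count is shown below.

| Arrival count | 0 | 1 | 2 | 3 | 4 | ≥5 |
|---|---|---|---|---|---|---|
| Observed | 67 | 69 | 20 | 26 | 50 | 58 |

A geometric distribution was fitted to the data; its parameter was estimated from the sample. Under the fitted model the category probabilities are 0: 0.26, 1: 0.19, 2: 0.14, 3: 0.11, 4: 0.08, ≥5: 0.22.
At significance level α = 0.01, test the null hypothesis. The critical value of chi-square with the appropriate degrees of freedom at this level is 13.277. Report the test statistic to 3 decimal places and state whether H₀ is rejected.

47.472; reject

Expected counts E_i = n·p_i: 290×0.26 = 75.4, 290×0.19 = 55.1, 290×0.14 = 40.6, 290×0.11 = 31.9, 290×0.08 = 23.2, 290×0.22 = 63.8.
χ² = (67−75.4)²/75.4 + (69−55.1)²/55.1 + (20−40.6)²/40.6 + (26−31.9)²/31.9 + (50−23.2)²/23.2 + (58−63.8)²/63.8
   = 0.9358 + 3.5065 + 10.4522 + 1.0912 + 30.9586 + 0.5273
Sum = 47.472
df = 4. Since 47.472 > 13.277, we reject H₀.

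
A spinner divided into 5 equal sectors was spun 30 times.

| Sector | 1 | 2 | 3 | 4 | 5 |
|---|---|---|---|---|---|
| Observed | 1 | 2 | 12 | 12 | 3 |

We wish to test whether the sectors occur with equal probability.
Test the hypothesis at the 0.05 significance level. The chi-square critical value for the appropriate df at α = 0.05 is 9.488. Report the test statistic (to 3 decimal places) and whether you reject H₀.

20.333; reject

Expected count for each of the 5 categories: 30/5 = 6.
χ² = (1−6)²/6 + (2−6)²/6 + (12−6)²/6 + (12−6)²/6 + (3−6)²/6
   = 4.1667 + 2.6667 + 6.0000 + 6.0000 + 1.5000
Sum = 20.333
df = 4. Since 20.333 > 9.488, we reject H₀.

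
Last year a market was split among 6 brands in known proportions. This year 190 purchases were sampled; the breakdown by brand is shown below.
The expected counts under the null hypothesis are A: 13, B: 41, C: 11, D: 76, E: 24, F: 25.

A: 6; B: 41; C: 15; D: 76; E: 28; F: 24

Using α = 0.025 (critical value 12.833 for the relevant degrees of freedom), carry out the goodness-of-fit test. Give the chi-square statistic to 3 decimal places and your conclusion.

cat         O        E   (O−E)²/E
A           6       13     3.7692
B          41       41     0.0000
C          15       11     1.4545
D          76       76     0.0000
E          28       24     0.6667
F          24       25     0.0400
Sum = 5.930
df = 5. Since 5.930 < 12.833, we do not reject H₀.

5.930; do not reject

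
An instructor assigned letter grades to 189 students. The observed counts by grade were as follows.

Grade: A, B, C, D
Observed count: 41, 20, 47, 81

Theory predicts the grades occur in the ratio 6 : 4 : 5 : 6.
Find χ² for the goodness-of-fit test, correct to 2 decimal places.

Ratio total = 21. Expected counts: 189×6/21 = 54, 189×4/21 = 36, 189×5/21 = 45, 189×6/21 = 54.
A: (41 − 54)²/54 = 169/54 = 3.130
B: (20 − 36)²/36 = 256/36 = 7.111
C: (47 − 45)²/45 = 4/45 = 0.089
D: (81 − 54)²/54 = 729/54 = 13.500
Sum = 23.83

23.83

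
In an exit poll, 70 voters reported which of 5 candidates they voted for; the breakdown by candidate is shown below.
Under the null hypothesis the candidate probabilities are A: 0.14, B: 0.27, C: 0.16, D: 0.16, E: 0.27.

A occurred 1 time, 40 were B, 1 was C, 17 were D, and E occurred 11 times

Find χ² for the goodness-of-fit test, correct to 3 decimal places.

47.053

Expected counts E_i = n·p_i: 70×0.14 = 9.8, 70×0.27 = 18.9, 70×0.16 = 11.2, 70×0.16 = 11.2, 70×0.27 = 18.9.
χ² = (1−9.8)²/9.8 + (40−18.9)²/18.9 + (1−11.2)²/11.2 + (17−11.2)²/11.2 + (11−18.9)²/18.9
   = 7.9020 + 23.5561 + 9.2893 + 3.0036 + 3.3021
Sum = 47.053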